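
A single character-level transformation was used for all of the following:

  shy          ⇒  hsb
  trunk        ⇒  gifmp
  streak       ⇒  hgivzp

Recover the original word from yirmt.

Each pair mirrors across the alphabet (s↔h, h↔s, y↔b): positions sum to 25. Each letter is replaced by its mirror in the alphabet: a↔z, b↔y, c↔x, and so on (the Atbash cipher).
Decoding yirmt: y↔b, i↔r, r↔i, m↔n, t↔g.

bring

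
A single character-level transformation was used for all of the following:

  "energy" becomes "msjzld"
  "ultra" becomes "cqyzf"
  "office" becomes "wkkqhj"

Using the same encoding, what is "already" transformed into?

A repeating key of period 3 is used — shifts +8, +5, +5 over and over.
On already: a+8=i, l+5=q, r+5=w, e+8=m, a+5=f, d+5=i, y+8=g.

iqwmfig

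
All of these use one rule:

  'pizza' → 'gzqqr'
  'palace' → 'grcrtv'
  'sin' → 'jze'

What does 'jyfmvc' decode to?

shovel

Compare letters: p→g is +17, i→z is +17, z→q is +17 — a constant shift. This is a Caesar cipher with shift 17.
Undoing it on jyfmvc: j−17=s, y−17=h, f−17=o, m−17=v, v−17=e, c−17=l.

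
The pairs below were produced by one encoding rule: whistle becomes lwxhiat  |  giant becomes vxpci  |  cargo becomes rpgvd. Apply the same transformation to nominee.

Compare letters: w→l is +15, h→w is +15, i→x is +15 — a constant shift. Each letter is shifted forward by 15 in the alphabet (a Caesar shift of +15).
On nominee: n+15=c, o+15=d, m+15=b, i+15=x, n+15=c, e+15=t, e+15=t.

cdbxctt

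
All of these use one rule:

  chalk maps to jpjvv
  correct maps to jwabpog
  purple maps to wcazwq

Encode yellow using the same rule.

fmuvzi

In chalk: c→j is +7, h→p is +8, a→j is +9, l→v is +10 — the shift increases by 1 each position. Each letter shifts forward by (position + 7), i.e. 7, 8, 9, … — the shift grows by one for each successive letter.
Applying it to yellow: y+7=f, e+8=m, l+9=u, l+10=v, o+11=z, w+12=i.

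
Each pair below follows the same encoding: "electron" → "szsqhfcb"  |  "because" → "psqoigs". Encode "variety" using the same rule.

Compare letters: e→s is +14, l→z is +14, e→s is +14 — a constant shift. Every letter moves 14 places later in the alphabet, wrapping around z→a.
Applying it to variety: v+14=j, a+14=o, r+14=f, i+14=w, e+14=s, t+14=h, y+14=m.

jofwshm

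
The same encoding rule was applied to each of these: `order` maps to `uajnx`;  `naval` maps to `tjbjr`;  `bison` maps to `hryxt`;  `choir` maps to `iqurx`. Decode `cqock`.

white

Shifts by position in order: pos 0: o→u (+6), pos 1: r→a (+9), pos 2: d→j (+6), pos 3: e→n (+9) — repeating every 2. The shifts repeat in a cycle of length 2: positions 0,1,… shift by +6, +9, then the pattern repeats.
Decoding cqock: c−6=w, q−9=h, o−6=i, c−9=t, k−6=e.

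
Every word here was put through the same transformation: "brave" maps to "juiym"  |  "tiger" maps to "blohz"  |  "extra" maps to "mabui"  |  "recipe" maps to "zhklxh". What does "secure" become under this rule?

Shifts by position in brave: pos 0: b→j (+8), pos 1: r→u (+3), pos 2: a→i (+8), pos 3: v→y (+3) — repeating every 2. A repeating key of period 2 is used — shifts +8, +3 over and over.
For secure: s+8=a, e+3=h, c+8=k, u+3=x, r+8=z, e+3=h.

ahkxzh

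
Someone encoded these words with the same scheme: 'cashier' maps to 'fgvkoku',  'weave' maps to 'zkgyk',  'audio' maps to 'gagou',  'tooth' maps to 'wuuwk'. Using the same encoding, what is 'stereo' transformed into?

vwkuku

The shift depends on letter class: consonant c→f is +3, but vowel a→g is +6. Two shifts are in play — +6 for a/e/i/o/u, +3 for every other letter.
Applying it to stereo: s(cons)+3=v, t(cons)+3=w, e(vowel)+6=k, r(cons)+3=u, e(vowel)+6=k, o(vowel)+6=u.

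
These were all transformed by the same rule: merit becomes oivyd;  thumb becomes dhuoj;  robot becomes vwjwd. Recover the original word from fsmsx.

nasal

m(12)→o(14) and e(4)→i(8) fit y≡17x+18 (mod 26); the inverse of 17 mod 26 is 23. Treating letters as 0–25, the rule is x ↦ 17x + 18 (mod 26).
Decoding fsmsx: f(5)→23·(5−18)≡13=n; s(18)→23·(18−18)≡0=a; m(12)→23·(12−18)≡18=s; s(18)→23·(18−18)≡0=a; x(23)→23·(23−18)≡11=l (all mod 26).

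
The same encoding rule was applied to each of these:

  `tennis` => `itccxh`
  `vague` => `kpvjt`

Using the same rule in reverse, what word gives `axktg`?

Compare letters: t→i is +15, e→t is +15, n→c is +15 — a constant shift. Each letter is shifted forward by 15 in the alphabet (a Caesar shift of +15).
Reversing it on axktg: a−15=l, x−15=i, k−15=v, t−15=e, g−15=r.

liver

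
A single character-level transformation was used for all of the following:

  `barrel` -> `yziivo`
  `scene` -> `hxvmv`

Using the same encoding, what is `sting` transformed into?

Each pair mirrors across the alphabet (b↔y, a↔z, r↔i): positions sum to 25. Each letter is replaced by its mirror in the alphabet: a↔z, b↔y, c↔x, and so on (the Atbash cipher).
Applying it to sting: s↔h, t↔g, i↔r, n↔m, g↔t.

hgrmt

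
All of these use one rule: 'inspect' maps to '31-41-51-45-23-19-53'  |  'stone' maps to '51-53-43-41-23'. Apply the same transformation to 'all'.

15-37-37

i(#9)→31 and n(#14)→41: differences scale by 2, so n = 2·pos + 13. With a=1..z=26, the number is 2·pos + 13.
Applying it to all: a=1→15, l=12→37, l=12→37.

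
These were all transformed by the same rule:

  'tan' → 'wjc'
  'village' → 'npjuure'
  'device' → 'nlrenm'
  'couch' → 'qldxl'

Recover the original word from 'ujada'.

rural

The output letters match the input read backwards, each shifted +9: tan reversed is nat. Read the word backwards and shift each letter +9.
Decoding ujada: shift back: u−9=l, j−9=a, a−9=r, d−9=u, a−9=r → larur; then reverse → rural.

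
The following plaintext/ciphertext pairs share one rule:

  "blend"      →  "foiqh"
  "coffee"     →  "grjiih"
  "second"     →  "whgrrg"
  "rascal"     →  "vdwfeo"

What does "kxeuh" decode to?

Shifts by position in blend: pos 0: b→f (+4), pos 1: l→o (+3), pos 2: e→i (+4), pos 3: n→q (+3) — repeating every 2. The shifts repeat in a cycle of length 2: positions 0,1,… shift by +4, +3, then the pattern repeats.
Reversing it on kxeuh: k−4=g, x−3=u, e−4=a, u−3=r, h−4=d.

guard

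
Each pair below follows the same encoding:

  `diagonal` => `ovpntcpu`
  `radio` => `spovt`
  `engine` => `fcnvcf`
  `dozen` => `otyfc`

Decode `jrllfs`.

d(3)→o(14) and i(8)→v(21) fit y≡17x+15 (mod 26); the inverse of 17 mod 26 is 23. Treating letters as 0–25, the rule is x ↦ 17x + 15 (mod 26).
Reversing it on jrllfs: j(9)→23·(9−15)≡18=s; r(17)→23·(17−15)≡20=u; l(11)→23·(11−15)≡12=m; l(11)→23·(11−15)≡12=m; f(5)→23·(5−15)≡4=e; s(18)→23·(18−15)≡17=r (all mod 26).

summer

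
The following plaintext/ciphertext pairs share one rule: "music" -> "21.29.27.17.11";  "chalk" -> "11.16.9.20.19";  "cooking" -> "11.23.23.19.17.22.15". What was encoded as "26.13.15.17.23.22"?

region

m is letter #13 and maps to 21: an offset of 8. Each letter is replaced by its alphabet position (a=1..z=26) + 8.
Undoing it on 26.13.15.17.23.22: 26→(26−8)÷1=18=r, 13→(13−8)÷1=5=e, 15→(15−8)÷1=7=g, 17→(17−8)÷1=9=i, 23→(23−8)÷1=15=o, 22→(22−8)÷1=14=n.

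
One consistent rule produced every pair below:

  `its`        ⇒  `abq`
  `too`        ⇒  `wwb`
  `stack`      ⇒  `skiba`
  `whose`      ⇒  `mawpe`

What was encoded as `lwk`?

Two steps: reverse the string, then apply a Caesar shift of +8.
Undoing it on lwk: shift back: l−8=d, w−8=o, k−8=c → doc; then reverse → cod.

cod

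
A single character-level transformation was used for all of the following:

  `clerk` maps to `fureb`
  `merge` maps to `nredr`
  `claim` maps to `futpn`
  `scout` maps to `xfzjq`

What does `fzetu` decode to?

coral

c(2)→f(5) and l(11)→u(20) fit y≡19x+19 (mod 26); the inverse of 19 mod 26 is 11. Each letter's alphabet position (a=0..z=25) is mapped through 19·x+19 mod 26 — an affine cipher.
Undoing it on fzetu: f(5)→11·(5−19)≡2=c; z(25)→11·(25−19)≡14=o; e(4)→11·(4−19)≡17=r; t(19)→11·(19−19)≡0=a; u(20)→11·(20−19)≡11=l (all mod 26).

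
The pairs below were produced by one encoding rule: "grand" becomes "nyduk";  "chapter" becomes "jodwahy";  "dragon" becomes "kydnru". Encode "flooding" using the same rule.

The shift depends on letter class: consonant g→n is +7, but vowel a→d is +3. The rule splits by letter class: vowels +3, consonants +7.
For flooding: f(cons)+7=m, l(cons)+7=s, o(vowel)+3=r, o(vowel)+3=r, d(cons)+7=k, i(vowel)+3=l, n(cons)+7=u, g(cons)+7=n.

msrrklun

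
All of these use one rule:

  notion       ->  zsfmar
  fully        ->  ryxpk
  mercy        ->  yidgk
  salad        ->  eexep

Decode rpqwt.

Shifts by position in notion: pos 0: n→z (+12), pos 1: o→s (+4), pos 2: t→f (+12), pos 3: i→m (+4) — repeating every 2. A repeating key of period 2 is used — shifts +12, +4 over and over.
Undoing it on rpqwt: r−12=f, p−4=l, q−12=e, w−4=s, t−12=h.

flesh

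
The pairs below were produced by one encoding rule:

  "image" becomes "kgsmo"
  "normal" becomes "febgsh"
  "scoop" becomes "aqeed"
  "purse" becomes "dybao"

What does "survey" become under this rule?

aybxou

i(8)→k(10) and m(12)→g(6) fit y≡25x+18 (mod 26); the inverse of 25 mod 26 is 25. This is an affine cipher: with a=0,…,z=25, each position x becomes (25x+18) mod 26.
Applying it to survey: s(18)→25·18+18≡0=a; u(20)→25·20+18≡24=y; r(17)→25·17+18≡1=b; v(21)→25·21+18≡23=x; e(4)→25·4+18≡14=o; y(24)→25·24+18≡20=u (all mod 26).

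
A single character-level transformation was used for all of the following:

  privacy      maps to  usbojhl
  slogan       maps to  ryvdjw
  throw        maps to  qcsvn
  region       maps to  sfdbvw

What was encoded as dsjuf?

This is an affine cipher: with a=0,…,z=25, each position x becomes (25x+9) mod 26.
Decoding dsjuf: d(3)→25·(3−9)≡6=g; s(18)→25·(18−9)≡17=r; j(9)→25·(9−9)≡0=a; u(20)→25·(20−9)≡15=p; f(5)→25·(5−9)≡4=e (all mod 26).

grape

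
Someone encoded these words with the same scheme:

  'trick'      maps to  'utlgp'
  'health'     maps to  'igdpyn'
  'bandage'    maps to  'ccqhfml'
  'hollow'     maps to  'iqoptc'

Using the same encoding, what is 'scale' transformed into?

Each letter shifts forward by (position + 1), i.e. 1, 2, 3, … — the shift grows by one for each successive letter.
On scale: s+1=t, c+2=e, a+3=d, l+4=p, e+5=j.

tedpj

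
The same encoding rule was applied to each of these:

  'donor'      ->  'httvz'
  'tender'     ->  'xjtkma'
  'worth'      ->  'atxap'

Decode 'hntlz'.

diner

The shift increases by 1 at each position, starting from +4: 4, 5, 6, ….
Undoing it on hntlz: h−4=d, n−5=i, t−6=n, l−7=e, z−8=r.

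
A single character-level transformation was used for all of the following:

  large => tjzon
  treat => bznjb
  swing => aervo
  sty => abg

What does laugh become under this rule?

tjdop

The shift depends on letter class: consonant l→t is +8, but vowel a→j is +9. The rule splits by letter class: vowels +9, consonants +8.
Applying it to laugh: l(cons)+8=t, a(vowel)+9=j, u(vowel)+9=d, g(cons)+8=o, h(cons)+8=p.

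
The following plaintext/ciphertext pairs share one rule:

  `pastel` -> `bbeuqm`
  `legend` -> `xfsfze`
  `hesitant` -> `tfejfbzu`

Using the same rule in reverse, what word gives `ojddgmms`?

circular

Shifts by position in pastel: pos 0: p→b (+12), pos 1: a→b (+1), pos 2: s→e (+12), pos 3: t→u (+1) — repeating every 2. The shifts repeat in a cycle of length 2: positions 0,1,… shift by +12, +1, then the pattern repeats.
Undoing it on ojddgmms: o−12=c, j−1=i, d−12=r, d−1=c, g−12=u, m−1=l, m−12=a, s−1=r.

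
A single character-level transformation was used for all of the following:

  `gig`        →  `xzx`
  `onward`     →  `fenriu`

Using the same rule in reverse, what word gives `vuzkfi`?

Compare letters: g→x is +17, i→z is +17, g→x is +17 — a constant shift. This is a Caesar cipher with shift 17.
Reversing it on vuzkfi: v−17=e, u−17=d, z−17=i, k−17=t, f−17=o, i−17=r.

editor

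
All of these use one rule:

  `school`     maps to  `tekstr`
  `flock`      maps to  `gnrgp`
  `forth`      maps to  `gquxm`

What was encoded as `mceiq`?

label

In school: s→t is +1, c→e is +2, h→k is +3, o→s is +4 — the shift increases by 1 each position. The shift increases by 1 at each position, starting from +1: 1, 2, 3, ….
Undoing it on mceiq: m−1=l, c−2=a, e−3=b, i−4=e, q−5=l.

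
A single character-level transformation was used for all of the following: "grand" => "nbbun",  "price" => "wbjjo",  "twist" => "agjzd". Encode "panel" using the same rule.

Shifts by position in grand: pos 0: g→n (+7), pos 1: r→b (+10), pos 2: a→b (+1), pos 3: n→u (+7), pos 4: d→n (+10) — repeating every 3. It's a Vigenère-style cipher with numeric key [7,10,1]: position i shifts by key[i mod 3].
On panel: p+7=w, a+10=k, n+1=o, e+7=l, l+10=v.

wkolv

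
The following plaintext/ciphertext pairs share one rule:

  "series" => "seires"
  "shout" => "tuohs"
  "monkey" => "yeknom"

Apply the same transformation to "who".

ohw

The output letters match the input read backwards: series reversed is seires. It's just the letters in reverse order.
Applying it to who: reverse → ohw.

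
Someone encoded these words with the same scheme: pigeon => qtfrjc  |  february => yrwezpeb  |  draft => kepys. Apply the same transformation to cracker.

depdhre

Treating letters as 0–25, the rule is x ↦ 7x + 15 (mod 26).
Applying it to cracker: c(2)→7·2+15≡3=d; r(17)→7·17+15≡4=e; a(0)→7·0+15≡15=p; c(2)→7·2+15≡3=d; k(10)→7·10+15≡7=h; e(4)→7·4+15≡17=r; r(17)→7·17+15≡4=e (all mod 26).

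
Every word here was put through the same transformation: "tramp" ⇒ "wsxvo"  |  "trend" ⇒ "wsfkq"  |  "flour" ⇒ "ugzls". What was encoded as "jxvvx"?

t(19)→w(22) and r(17)→s(18) fit y≡15x+23 (mod 26); the inverse of 15 mod 26 is 7. Each letter's alphabet position (a=0..z=25) is mapped through 15·x+23 mod 26 — an affine cipher.
Reversing it on jxvvx: j(9)→7·(9−23)≡6=g; x(23)→7·(23−23)≡0=a; v(21)→7·(21−23)≡12=m; v(21)→7·(21−23)≡12=m; x(23)→7·(23−23)≡0=a (all mod 26).

gamma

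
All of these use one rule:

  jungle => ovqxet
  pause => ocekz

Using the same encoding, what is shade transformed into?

onkrc

The output letters match the input read backwards, each shifted +10: jungle reversed is elgnuj. Two steps: reverse the string, then apply a Caesar shift of +10.
Applying it to shade: reverse → edahs; then shift: e+10=o, d+10=n, a+10=k, h+10=r, s+10=c.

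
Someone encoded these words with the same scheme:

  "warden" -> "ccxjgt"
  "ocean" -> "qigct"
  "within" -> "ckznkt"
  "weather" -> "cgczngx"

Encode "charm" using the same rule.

The shift depends on letter class: consonant w→c is +6, but vowel a→c is +2. Two shifts are in play — +2 for a/e/i/o/u, +6 for every other letter.
For charm: c(cons)+6=i, h(cons)+6=n, a(vowel)+2=c, r(cons)+6=x, m(cons)+6=s.

incxs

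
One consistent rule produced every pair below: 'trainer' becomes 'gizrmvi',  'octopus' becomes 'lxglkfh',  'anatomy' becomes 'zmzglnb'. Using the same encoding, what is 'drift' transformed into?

wirug

Each pair mirrors across the alphabet (t↔g, r↔i, a↔z): positions sum to 25. Letters are reflected about the middle of the alphabet (position → 25−position): Atbash.
On drift: d↔w, r↔i, i↔r, f↔u, t↔g.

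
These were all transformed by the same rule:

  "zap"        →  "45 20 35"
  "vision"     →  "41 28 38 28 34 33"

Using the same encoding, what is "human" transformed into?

Each letter is replaced by its alphabet position (a=1..z=26) + 19.
For human: h=8→27, u=21→40, m=13→32, a=1→20, n=14→33.

27 40 32 20 33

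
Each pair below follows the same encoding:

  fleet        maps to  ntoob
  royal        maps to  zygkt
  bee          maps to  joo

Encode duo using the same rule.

ley

The rule splits by letter class: vowels +10, consonants +8.
Applying it to duo: d(cons)+8=l, u(vowel)+10=e, o(vowel)+10=y.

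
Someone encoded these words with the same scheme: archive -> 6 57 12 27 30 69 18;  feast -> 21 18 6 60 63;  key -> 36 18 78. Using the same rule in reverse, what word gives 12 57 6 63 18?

crate

With a=1..z=26, the number is 3·pos + 3.
Undoing it on 12 57 6 63 18: 12→(12−3)÷3=3=c, 57→(57−3)÷3=18=r, 6→(6−3)÷3=1=a, 63→(63−3)÷3=20=t, 18→(18−3)÷3=5=e.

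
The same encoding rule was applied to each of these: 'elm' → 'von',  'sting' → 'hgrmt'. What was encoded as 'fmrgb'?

Each pair mirrors across the alphabet (e↔v, l↔o, m↔n): positions sum to 25. Each letter is replaced by its mirror in the alphabet: a↔z, b↔y, c↔x, and so on (the Atbash cipher).
Undoing it on fmrgb: f↔u, m↔n, r↔i, g↔t, b↔y.

unity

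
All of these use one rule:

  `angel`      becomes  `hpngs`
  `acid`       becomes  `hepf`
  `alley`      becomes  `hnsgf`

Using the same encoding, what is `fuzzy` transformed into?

Shifts by position in angel: pos 0: a→h (+7), pos 1: n→p (+2), pos 2: g→n (+7), pos 3: e→g (+2) — repeating every 2. A repeating key of period 2 is used — shifts +7, +2 over and over.
On fuzzy: f+7=m, u+2=w, z+7=g, z+2=b, y+7=f.

mwgbf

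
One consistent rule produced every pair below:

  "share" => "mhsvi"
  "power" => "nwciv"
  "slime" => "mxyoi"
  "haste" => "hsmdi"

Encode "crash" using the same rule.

s(18)→m(12) and h(7)→h(7) fit y≡17x+18 (mod 26); the inverse of 17 mod 26 is 23. Each letter's alphabet position (a=0..z=25) is mapped through 17·x+18 mod 26 — an affine cipher.
Applying it to crash: c(2)→17·2+18≡0=a; r(17)→17·17+18≡21=v; a(0)→17·0+18≡18=s; s(18)→17·18+18≡12=m; h(7)→17·7+18≡7=h (all mod 26).

avsmh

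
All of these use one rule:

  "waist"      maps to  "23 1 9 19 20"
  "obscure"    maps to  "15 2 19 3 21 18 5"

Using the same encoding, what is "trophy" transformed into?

w is letter #23 and maps to 23: an offset of 0. Each letter is replaced by its alphabet position (a=1, b=2, …, z=26).
For trophy: t=20→20, r=18→18, o=15→15, p=16→16, h=8→8, y=25→25.

20 18 15 16 8 25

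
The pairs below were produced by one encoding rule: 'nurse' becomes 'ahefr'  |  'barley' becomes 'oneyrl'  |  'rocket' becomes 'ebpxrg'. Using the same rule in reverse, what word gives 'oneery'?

Compare letters: n→a is +13, u→h is +13, r→e is +13 — a constant shift. Every letter moves 13 places later in the alphabet, wrapping around z→a.
Reversing it on oneery: o−13=b, n−13=a, e−13=r, e−13=r, r−13=e, y−13=l.

barrel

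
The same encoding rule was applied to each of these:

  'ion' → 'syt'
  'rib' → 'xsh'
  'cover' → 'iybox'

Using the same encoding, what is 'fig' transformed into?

The shift depends on letter class: consonant n→t is +6, but vowel i→s is +10. Vowels shift forward by 10 and consonants shift forward by 6.
Applying it to fig: f(cons)+6=l, i(vowel)+10=s, g(cons)+6=m.

lsm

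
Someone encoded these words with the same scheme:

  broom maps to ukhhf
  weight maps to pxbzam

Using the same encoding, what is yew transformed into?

Compare letters: b→u is +19, r→k is +19, o→h is +19 — a constant shift. It's a constant shift of +19 (ROT19).
Applying it to yew: y+19=r, e+19=x, w+19=p.

rxp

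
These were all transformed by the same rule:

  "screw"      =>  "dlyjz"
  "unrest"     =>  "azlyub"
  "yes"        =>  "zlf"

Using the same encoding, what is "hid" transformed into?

kpo

The output letters match the input read backwards, each shifted +7: screw reversed is wercs. Two steps: reverse the string, then apply a Caesar shift of +7.
Applying it to hid: reverse → dih; then shift: d+7=k, i+7=p, h+7=o.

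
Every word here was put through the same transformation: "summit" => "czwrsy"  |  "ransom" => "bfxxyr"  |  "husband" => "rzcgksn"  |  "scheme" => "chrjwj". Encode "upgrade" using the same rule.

Shifts by position in summit: pos 0: s→c (+10), pos 1: u→z (+5), pos 2: m→w (+10), pos 3: m→r (+5) — repeating every 2. A repeating key of period 2 is used — shifts +10, +5 over and over.
On upgrade: u+10=e, p+5=u, g+10=q, r+5=w, a+10=k, d+5=i, e+10=o.

euqwkio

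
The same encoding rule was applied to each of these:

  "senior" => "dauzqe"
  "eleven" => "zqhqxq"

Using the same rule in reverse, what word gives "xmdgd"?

The output letters match the input read backwards, each shifted +12: senior reversed is roines. Read the word backwards and shift each letter +12.
Reversing it on xmdgd: shift back: x−12=l, m−12=a, d−12=r, g−12=u, d−12=r → larur; then reverse → rural.

rural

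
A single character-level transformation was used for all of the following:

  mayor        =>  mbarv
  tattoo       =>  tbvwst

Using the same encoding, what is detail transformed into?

dfvdmq

The shift increases by 1 at each position, starting from +0: 0, 1, 2, ….
For detail: d+0=d, e+1=f, t+2=v, a+3=d, i+4=m, l+5=q.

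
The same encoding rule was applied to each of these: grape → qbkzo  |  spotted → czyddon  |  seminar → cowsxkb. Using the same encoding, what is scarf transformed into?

Compare letters: g→q is +10, r→b is +10, a→k is +10 — a constant shift. It's a constant shift of +10 (ROT10).
On scarf: s+10=c, c+10=m, a+10=k, r+10=b, f+10=p.

cmkbp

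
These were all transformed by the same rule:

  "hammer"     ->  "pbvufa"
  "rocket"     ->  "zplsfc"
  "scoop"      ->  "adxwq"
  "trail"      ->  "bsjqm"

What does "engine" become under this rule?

mopqon

Shifts by position in hammer: pos 0: h→p (+8), pos 1: a→b (+1), pos 2: m→v (+9), pos 3: m→u (+8), pos 4: e→f (+1), pos 5: r→a (+9) — repeating every 3. A repeating key of period 3 is used — shifts +8, +1, +9 over and over.
Applying it to engine: e+8=m, n+1=o, g+9=p, i+8=q, n+1=o, e+9=n.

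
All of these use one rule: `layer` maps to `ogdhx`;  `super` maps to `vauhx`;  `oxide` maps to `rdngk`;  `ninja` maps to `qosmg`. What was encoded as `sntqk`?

phone

Shifts by position in layer: pos 0: l→o (+3), pos 1: a→g (+6), pos 2: y→d (+5), pos 3: e→h (+3), pos 4: r→x (+6) — repeating every 3. It's a Vigenère-style cipher with numeric key [3,6,5]: position i shifts by key[i mod 3].
Reversing it on sntqk: s−3=p, n−6=h, t−5=o, q−3=n, k−6=e.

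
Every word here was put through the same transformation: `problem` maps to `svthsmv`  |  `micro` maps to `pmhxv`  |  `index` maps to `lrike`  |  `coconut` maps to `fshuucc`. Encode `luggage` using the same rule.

oylmhon

Each letter shifts forward by (position + 3), i.e. 3, 4, 5, … — the shift grows by one for each successive letter.
For luggage: l+3=o, u+4=y, g+5=l, g+6=m, a+7=h, g+8=o, e+9=n.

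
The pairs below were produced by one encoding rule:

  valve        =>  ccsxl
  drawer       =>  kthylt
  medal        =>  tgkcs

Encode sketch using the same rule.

The shifts repeat in a cycle of length 2: positions 0,1,… shift by +7, +2, then the pattern repeats.
Applying it to sketch: s+7=z, k+2=m, e+7=l, t+2=v, c+7=j, h+2=j.

zmlvjj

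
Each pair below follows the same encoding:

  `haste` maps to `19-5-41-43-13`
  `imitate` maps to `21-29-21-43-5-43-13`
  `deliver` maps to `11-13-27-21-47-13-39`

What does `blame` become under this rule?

Each letter becomes 2×(its alphabet position, a=1..z=26) + 3.
For blame: b=2→7, l=12→27, a=1→5, m=13→29, e=5→13.

7-27-5-29-13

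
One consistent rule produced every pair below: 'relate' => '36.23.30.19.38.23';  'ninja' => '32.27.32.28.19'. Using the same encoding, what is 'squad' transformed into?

37.35.39.19.22

The number is (letter's place in the alphabet, a=1) + 18.
On squad: s=19→37, q=17→35, u=21→39, a=1→19, d=4→22.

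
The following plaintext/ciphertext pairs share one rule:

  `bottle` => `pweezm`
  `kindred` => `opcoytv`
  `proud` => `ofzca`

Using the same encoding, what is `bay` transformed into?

Two steps: reverse the string, then apply a Caesar shift of +11.
On bay: reverse → yab; then shift: y+11=j, a+11=l, b+11=m.

jlm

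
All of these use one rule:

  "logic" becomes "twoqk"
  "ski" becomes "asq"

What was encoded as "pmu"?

hem

Compare letters: l→t is +8, o→w is +8, g→o is +8 — a constant shift. It's a constant shift of +8 (ROT8).
Reversing it on pmu: p−8=h, m−8=e, u−8=m.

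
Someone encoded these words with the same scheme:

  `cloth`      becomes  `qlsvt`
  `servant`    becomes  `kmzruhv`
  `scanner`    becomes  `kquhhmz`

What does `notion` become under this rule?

hsvesh

This is an affine cipher: with a=0,…,z=25, each position x becomes (11x+20) mod 26.
Applying it to notion: n(13)→11·13+20≡7=h; o(14)→11·14+20≡18=s; t(19)→11·19+20≡21=v; i(8)→11·8+20≡4=e; o(14)→11·14+20≡18=s; n(13)→11·13+20≡7=h (all mod 26).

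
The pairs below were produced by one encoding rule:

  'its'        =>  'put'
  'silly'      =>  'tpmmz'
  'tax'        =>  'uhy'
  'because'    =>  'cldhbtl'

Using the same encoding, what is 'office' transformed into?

The shift depends on letter class: consonant t→u is +1, but vowel i→p is +7. The rule splits by letter class: vowels +7, consonants +1.
On office: o(vowel)+7=v, f(cons)+1=g, f(cons)+1=g, i(vowel)+7=p, c(cons)+1=d, e(vowel)+7=l.

vggpdl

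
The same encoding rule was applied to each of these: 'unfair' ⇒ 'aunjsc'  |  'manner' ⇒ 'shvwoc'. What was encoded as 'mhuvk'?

gamma

The shift increases by 1 at each position, starting from +6: 6, 7, 8, ….
Undoing it on mhuvk: m−6=g, h−7=a, u−8=m, v−9=m, k−10=a.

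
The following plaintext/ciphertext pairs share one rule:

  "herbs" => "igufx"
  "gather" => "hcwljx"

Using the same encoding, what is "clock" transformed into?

In herbs: h→i is +1, e→g is +2, r→u is +3, b→f is +4 — the shift increases by 1 each position. Letter i (0-indexed) is shifted by i+1, so successive shifts are 1, 2, 3, ….
For clock: c+1=d, l+2=n, o+3=r, c+4=g, k+5=p.

dnrgp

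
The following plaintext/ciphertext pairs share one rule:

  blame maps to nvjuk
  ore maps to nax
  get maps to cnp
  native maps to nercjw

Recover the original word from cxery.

Two steps: reverse the string, then apply a Caesar shift of +9.
Decoding cxery: shift back: c−9=t, x−9=o, e−9=v, r−9=i, y−9=p → tovip; then reverse → pivot.

pivot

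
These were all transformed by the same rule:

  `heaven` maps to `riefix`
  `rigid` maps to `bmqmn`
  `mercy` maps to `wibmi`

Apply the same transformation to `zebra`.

The shift depends on letter class: consonant h→r is +10, but vowel e→i is +4. The rule splits by letter class: vowels +4, consonants +10.
For zebra: z(cons)+10=j, e(vowel)+4=i, b(cons)+10=l, r(cons)+10=b, a(vowel)+4=e.

jilbe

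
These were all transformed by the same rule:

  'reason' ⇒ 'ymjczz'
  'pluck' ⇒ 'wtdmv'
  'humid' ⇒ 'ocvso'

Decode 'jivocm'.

camera

In reason: r→y is +7, e→m is +8, a→j is +9, s→c is +10 — the shift increases by 1 each position. The shift increases by 1 at each position, starting from +7: 7, 8, 9, ….
Undoing it on jivocm: j−7=c, i−8=a, v−9=m, o−10=e, c−11=r, m−12=a.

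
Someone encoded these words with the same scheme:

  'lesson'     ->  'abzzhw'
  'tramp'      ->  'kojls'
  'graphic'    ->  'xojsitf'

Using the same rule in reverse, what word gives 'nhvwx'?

young

l(11)→a(0) and e(4)→b(1) fit y≡11x+9 (mod 26); the inverse of 11 mod 26 is 19. Treating letters as 0–25, the rule is x ↦ 11x + 9 (mod 26).
Decoding nhvwx: n(13)→19·(13−9)≡24=y; h(7)→19·(7−9)≡14=o; v(21)→19·(21−9)≡20=u; w(22)→19·(22−9)≡13=n; x(23)→19·(23−9)≡6=g (all mod 26).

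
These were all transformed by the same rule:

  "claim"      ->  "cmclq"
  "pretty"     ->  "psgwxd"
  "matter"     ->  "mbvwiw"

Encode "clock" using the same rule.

cmqfo

In claim: c→c is +0, l→m is +1, a→c is +2, i→l is +3 — the shift increases by 1 each position. Each letter shifts forward by its position index (0, 1, 2, …) — the shift grows by one for each successive letter.
Applying it to clock: c+0=c, l+1=m, o+2=q, c+3=f, k+4=o.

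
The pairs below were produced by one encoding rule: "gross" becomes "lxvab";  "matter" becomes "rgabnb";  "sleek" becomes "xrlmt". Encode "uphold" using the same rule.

In gross: g→l is +5, r→x is +6, o→v is +7, s→a is +8 — the shift increases by 1 each position. Letter i (0-indexed) is shifted by i+5, so successive shifts are 5, 6, 7, ….
On uphold: u+5=z, p+6=v, h+7=o, o+8=w, l+9=u, d+10=n.

zvowun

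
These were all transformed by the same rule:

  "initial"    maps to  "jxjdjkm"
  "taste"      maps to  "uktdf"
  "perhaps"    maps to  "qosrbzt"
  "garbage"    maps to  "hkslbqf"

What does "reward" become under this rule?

soxksn

Shifts by position in initial: pos 0: i→j (+1), pos 1: n→x (+10), pos 2: i→j (+1), pos 3: t→d (+10) — repeating every 2. The shifts repeat in a cycle of length 2: positions 0,1,… shift by +1, +10, then the pattern repeats.
On reward: r+1=s, e+10=o, w+1=x, a+10=k, r+1=s, d+10=n.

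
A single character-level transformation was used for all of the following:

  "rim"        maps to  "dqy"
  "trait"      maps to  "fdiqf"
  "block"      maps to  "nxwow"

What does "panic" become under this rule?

Two shifts are in play — +8 for a/e/i/o/u, +12 for every other letter.
On panic: p(cons)+12=b, a(vowel)+8=i, n(cons)+12=z, i(vowel)+8=q, c(cons)+12=o.

bizqo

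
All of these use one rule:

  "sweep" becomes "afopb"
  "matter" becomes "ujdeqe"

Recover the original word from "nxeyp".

found

In sweep: s→a is +8, w→f is +9, e→o is +10, e→p is +11 — the shift increases by 1 each position. Each letter shifts forward by (position + 8), i.e. 8, 9, 10, … — the shift grows by one for each successive letter.
Undoing it on nxeyp: n−8=f, x−9=o, e−10=u, y−11=n, p−12=d.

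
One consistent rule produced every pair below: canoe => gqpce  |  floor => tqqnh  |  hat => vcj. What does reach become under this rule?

jecgt

Two steps: reverse the string, then apply a Caesar shift of +2.
For reach: reverse → hcaer; then shift: h+2=j, c+2=e, a+2=c, e+2=g, r+2=t.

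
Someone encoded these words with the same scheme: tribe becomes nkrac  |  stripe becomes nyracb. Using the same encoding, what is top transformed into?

yxc

The output letters match the input read backwards, each shifted +9: tribe reversed is ebirt. The word is reversed, then every letter is shifted forward by 9.
On top: reverse → pot; then shift: p+9=y, o+9=x, t+9=c.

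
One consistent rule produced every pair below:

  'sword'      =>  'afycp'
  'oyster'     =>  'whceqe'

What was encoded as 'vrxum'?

In sword: s→a is +8, w→f is +9, o→y is +10, r→c is +11 — the shift increases by 1 each position. The shift increases by 1 at each position, starting from +8: 8, 9, 10, ….
Undoing it on vrxum: v−8=n, r−9=i, x−10=n, u−11=j, m−12=a.

ninja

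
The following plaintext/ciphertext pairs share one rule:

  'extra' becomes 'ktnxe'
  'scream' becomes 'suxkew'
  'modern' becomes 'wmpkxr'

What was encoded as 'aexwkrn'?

garment

e(4)→k(10) and x(23)→t(19) fit y≡21x+4 (mod 26); the inverse of 21 mod 26 is 5. Treating letters as 0–25, the rule is x ↦ 21x + 4 (mod 26).
Decoding aexwkrn: a(0)→5·(0−4)≡6=g; e(4)→5·(4−4)≡0=a; x(23)→5·(23−4)≡17=r; w(22)→5·(22−4)≡12=m; k(10)→5·(10−4)≡4=e; r(17)→5·(17−4)≡13=n; n(13)→5·(13−4)≡19=t (all mod 26).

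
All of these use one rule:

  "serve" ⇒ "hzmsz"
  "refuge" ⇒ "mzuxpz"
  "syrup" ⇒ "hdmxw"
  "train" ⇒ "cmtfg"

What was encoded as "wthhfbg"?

s(18)→h(7) and e(4)→z(25) fit y≡21x+19 (mod 26); the inverse of 21 mod 26 is 5. Treating letters as 0–25, the rule is x ↦ 21x + 19 (mod 26).
Undoing it on wthhfbg: w(22)→5·(22−19)≡15=p; t(19)→5·(19−19)≡0=a; h(7)→5·(7−19)≡18=s; h(7)→5·(7−19)≡18=s; f(5)→5·(5−19)≡8=i; b(1)→5·(1−19)≡14=o; g(6)→5·(6−19)≡13=n (all mod 26).

passion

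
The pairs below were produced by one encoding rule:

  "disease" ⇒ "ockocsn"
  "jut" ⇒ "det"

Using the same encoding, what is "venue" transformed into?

The output letters match the input read backwards, each shifted +10: disease reversed is esaesid. Read the word backwards and shift each letter +10.
On venue: reverse → eunev; then shift: e+10=o, u+10=e, n+10=x, e+10=o, v+10=f.

oexof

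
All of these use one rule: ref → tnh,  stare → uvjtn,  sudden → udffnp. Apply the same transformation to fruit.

The shift depends on letter class: consonant r→t is +2, but vowel e→n is +9. Two shifts are in play — +9 for a/e/i/o/u, +2 for every other letter.
For fruit: f(cons)+2=h, r(cons)+2=t, u(vowel)+9=d, i(vowel)+9=r, t(cons)+2=v.

htdrv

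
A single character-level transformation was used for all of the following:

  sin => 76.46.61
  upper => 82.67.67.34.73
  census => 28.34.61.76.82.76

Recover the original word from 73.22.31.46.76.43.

radish

s(#19)→76 and i(#9)→46: differences scale by 3, so n = 3·pos + 19. Each letter becomes 3×(its alphabet position, a=1..z=26) + 19.
Decoding 73.22.31.46.76.43: 73→(73−19)÷3=18=r, 22→(22−19)÷3=1=a, 31→(31−19)÷3=4=d, 46→(46−19)÷3=9=i, 76→(76−19)÷3=19=s, 43→(43−19)÷3=8=h.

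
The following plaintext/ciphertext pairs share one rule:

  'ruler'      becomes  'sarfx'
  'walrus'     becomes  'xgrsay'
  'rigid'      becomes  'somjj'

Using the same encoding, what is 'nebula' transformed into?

okhvrg

Shifts by position in ruler: pos 0: r→s (+1), pos 1: u→a (+6), pos 2: l→r (+6), pos 3: e→f (+1), pos 4: r→x (+6) — repeating every 3. It's a Vigenère-style cipher with numeric key [1,6,6]: position i shifts by key[i mod 3].
For nebula: n+1=o, e+6=k, b+6=h, u+1=v, l+6=r, a+6=g.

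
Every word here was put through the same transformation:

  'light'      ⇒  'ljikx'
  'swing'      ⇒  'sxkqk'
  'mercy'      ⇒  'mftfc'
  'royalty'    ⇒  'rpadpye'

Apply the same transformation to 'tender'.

Letter i (0-indexed) is shifted by i+0, so successive shifts are 0, 1, 2, ….
For tender: t+0=t, e+1=f, n+2=p, d+3=g, e+4=i, r+5=w.

tfpgiw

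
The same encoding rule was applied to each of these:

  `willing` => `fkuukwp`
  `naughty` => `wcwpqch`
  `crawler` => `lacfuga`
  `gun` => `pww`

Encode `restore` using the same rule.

Vowels shift forward by 2 and consonants shift forward by 9.
For restore: r(cons)+9=a, e(vowel)+2=g, s(cons)+9=b, t(cons)+9=c, o(vowel)+2=q, r(cons)+9=a, e(vowel)+2=g.

agbcqag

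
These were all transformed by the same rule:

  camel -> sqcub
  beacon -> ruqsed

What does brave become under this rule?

Each letter is shifted forward by 16 in the alphabet (a Caesar shift of +16).
On brave: b+16=r, r+16=h, a+16=q, v+16=l, e+16=u.

rhqlu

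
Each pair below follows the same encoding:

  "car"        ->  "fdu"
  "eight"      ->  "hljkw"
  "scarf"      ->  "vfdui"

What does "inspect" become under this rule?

lqvshfw

Compare letters: c→f is +3, a→d is +3, r→u is +3 — a constant shift. Each letter is shifted forward by 3 in the alphabet (a Caesar shift of +3).
On inspect: i+3=l, n+3=q, s+3=v, p+3=s, e+3=h, c+3=f, t+3=w.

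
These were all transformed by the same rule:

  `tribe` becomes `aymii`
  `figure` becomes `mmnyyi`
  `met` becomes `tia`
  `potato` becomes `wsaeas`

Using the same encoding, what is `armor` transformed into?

eytsy

The shift depends on letter class: consonant t→a is +7, but vowel i→m is +4. Two shifts are in play — +4 for a/e/i/o/u, +7 for every other letter.
On armor: a(vowel)+4=e, r(cons)+7=y, m(cons)+7=t, o(vowel)+4=s, r(cons)+7=y.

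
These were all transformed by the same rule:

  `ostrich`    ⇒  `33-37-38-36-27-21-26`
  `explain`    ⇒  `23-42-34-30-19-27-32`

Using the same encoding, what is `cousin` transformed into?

o is letter #15 and maps to 33: an offset of 18. The number is (letter's place in the alphabet, a=1) + 18.
For cousin: c=3→21, o=15→33, u=21→39, s=19→37, i=9→27, n=14→32.

21-33-39-37-27-32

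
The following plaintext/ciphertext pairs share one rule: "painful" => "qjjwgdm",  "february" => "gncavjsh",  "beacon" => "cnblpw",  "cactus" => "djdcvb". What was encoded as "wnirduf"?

Shifts by position in painful: pos 0: p→q (+1), pos 1: a→j (+9), pos 2: i→j (+1), pos 3: n→w (+9) — repeating every 2. A repeating key of period 2 is used — shifts +1, +9 over and over.
Undoing it on wnirduf: w−1=v, n−9=e, i−1=h, r−9=i, d−1=c, u−9=l, f−1=e.

vehicle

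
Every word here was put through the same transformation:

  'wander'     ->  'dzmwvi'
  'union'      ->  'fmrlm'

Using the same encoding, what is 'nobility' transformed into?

Each pair mirrors across the alphabet (w↔d, a↔z, n↔m): positions sum to 25. Each letter is replaced by its mirror in the alphabet: a↔z, b↔y, c↔x, and so on (the Atbash cipher).
On nobility: n↔m, o↔l, b↔y, i↔r, l↔o, i↔r, t↔g, y↔b.

mlyrorgb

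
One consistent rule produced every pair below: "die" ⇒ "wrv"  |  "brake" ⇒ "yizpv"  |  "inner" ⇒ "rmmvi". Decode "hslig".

short

Letters are reflected about the middle of the alphabet (position → 25−position): Atbash.
Decoding hslig: h↔s, s↔h, l↔o, i↔r, g↔t.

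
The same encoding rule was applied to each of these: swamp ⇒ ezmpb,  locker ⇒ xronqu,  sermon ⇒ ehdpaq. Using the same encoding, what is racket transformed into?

ddonqw

Shifts by position in swamp: pos 0: s→e (+12), pos 1: w→z (+3), pos 2: a→m (+12), pos 3: m→p (+3) — repeating every 2. A repeating key of period 2 is used — shifts +12, +3 over and over.
Applying it to racket: r+12=d, a+3=d, c+12=o, k+3=n, e+12=q, t+3=w.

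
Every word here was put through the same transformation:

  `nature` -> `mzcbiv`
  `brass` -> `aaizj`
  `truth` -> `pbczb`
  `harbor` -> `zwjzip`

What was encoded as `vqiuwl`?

domain

Read the word backwards and shift each letter +8.
Undoing it on vqiuwl: shift back: v−8=n, q−8=i, i−8=a, u−8=m, w−8=o, l−8=d → niamod; then reverse → domain.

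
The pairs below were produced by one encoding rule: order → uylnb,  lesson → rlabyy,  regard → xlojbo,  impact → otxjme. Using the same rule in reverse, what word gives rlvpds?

length

In order: o→u is +6, r→y is +7, d→l is +8, e→n is +9 — the shift increases by 1 each position. Each letter shifts forward by (position + 6), i.e. 6, 7, 8, … — the shift grows by one for each successive letter.
Reversing it on rlvpds: r−6=l, l−7=e, v−8=n, p−9=g, d−10=t, s−11=h.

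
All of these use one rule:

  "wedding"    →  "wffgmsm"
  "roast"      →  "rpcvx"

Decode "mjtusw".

mirror

In wedding: w→w is +0, e→f is +1, d→f is +2, d→g is +3 — the shift increases by 1 each position. Letter i (0-indexed) is shifted by i+0, so successive shifts are 0, 1, 2, ….
Decoding mjtusw: m−0=m, j−1=i, t−2=r, u−3=r, s−4=o, w−5=r.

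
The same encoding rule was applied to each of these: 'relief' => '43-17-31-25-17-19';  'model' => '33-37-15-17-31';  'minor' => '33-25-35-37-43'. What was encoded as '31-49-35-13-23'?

r(#18)→43 and e(#5)→17: differences scale by 2, so n = 2·pos + 7. The formula is n = 2×(alphabet index, a=1) + 7.
Undoing it on 31-49-35-13-23: 31→(31−7)÷2=12=l, 49→(49−7)÷2=21=u, 35→(35−7)÷2=14=n, 13→(13−7)÷2=3=c, 23→(23−7)÷2=8=h.

lunch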